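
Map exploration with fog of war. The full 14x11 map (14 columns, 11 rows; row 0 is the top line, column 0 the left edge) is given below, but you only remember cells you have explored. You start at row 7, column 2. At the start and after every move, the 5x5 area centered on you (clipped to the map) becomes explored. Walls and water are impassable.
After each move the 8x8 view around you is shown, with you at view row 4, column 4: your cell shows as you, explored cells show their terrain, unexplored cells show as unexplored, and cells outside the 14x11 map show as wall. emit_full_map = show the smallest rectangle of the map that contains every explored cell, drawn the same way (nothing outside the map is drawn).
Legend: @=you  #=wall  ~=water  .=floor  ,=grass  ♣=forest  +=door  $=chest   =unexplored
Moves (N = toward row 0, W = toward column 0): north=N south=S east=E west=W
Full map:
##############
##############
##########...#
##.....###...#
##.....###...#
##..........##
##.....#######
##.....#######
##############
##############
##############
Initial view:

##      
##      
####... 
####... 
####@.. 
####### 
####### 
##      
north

##      
##      
####... 
####... 
####@.. 
####... 
####### 
####### 

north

##      
##      
####... 
####... 
####@.. 
####... 
####... 
####### 

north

##      
##      
####### 
####... 
####@.. 
####... 
####... 
####... 

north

########
##      
####### 
####### 
####@.. 
####... 
####... 
####... 

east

########
#       
####### 
####### 
###.@.. 
###.... 
###.... 
###...  

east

########
        
####### 
####### 
##..@.. 
##..... 
##..... 
##...   

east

########
        
####### 
####### 
#...@.# 
#.....# 
#...... 
#...    

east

########
        
####### 
####### 
....@## 
.....## 
....... 
...     

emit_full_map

#########
#########
##....@##
##.....##
##.......
##...    
##...    
#####    
#####    

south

        
####### 
####### 
.....## 
....@## 
....... 
.....## 
...     

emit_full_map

#########
#########
##.....##
##....@##
##.......
##.....##
##...    
#####    
#####    


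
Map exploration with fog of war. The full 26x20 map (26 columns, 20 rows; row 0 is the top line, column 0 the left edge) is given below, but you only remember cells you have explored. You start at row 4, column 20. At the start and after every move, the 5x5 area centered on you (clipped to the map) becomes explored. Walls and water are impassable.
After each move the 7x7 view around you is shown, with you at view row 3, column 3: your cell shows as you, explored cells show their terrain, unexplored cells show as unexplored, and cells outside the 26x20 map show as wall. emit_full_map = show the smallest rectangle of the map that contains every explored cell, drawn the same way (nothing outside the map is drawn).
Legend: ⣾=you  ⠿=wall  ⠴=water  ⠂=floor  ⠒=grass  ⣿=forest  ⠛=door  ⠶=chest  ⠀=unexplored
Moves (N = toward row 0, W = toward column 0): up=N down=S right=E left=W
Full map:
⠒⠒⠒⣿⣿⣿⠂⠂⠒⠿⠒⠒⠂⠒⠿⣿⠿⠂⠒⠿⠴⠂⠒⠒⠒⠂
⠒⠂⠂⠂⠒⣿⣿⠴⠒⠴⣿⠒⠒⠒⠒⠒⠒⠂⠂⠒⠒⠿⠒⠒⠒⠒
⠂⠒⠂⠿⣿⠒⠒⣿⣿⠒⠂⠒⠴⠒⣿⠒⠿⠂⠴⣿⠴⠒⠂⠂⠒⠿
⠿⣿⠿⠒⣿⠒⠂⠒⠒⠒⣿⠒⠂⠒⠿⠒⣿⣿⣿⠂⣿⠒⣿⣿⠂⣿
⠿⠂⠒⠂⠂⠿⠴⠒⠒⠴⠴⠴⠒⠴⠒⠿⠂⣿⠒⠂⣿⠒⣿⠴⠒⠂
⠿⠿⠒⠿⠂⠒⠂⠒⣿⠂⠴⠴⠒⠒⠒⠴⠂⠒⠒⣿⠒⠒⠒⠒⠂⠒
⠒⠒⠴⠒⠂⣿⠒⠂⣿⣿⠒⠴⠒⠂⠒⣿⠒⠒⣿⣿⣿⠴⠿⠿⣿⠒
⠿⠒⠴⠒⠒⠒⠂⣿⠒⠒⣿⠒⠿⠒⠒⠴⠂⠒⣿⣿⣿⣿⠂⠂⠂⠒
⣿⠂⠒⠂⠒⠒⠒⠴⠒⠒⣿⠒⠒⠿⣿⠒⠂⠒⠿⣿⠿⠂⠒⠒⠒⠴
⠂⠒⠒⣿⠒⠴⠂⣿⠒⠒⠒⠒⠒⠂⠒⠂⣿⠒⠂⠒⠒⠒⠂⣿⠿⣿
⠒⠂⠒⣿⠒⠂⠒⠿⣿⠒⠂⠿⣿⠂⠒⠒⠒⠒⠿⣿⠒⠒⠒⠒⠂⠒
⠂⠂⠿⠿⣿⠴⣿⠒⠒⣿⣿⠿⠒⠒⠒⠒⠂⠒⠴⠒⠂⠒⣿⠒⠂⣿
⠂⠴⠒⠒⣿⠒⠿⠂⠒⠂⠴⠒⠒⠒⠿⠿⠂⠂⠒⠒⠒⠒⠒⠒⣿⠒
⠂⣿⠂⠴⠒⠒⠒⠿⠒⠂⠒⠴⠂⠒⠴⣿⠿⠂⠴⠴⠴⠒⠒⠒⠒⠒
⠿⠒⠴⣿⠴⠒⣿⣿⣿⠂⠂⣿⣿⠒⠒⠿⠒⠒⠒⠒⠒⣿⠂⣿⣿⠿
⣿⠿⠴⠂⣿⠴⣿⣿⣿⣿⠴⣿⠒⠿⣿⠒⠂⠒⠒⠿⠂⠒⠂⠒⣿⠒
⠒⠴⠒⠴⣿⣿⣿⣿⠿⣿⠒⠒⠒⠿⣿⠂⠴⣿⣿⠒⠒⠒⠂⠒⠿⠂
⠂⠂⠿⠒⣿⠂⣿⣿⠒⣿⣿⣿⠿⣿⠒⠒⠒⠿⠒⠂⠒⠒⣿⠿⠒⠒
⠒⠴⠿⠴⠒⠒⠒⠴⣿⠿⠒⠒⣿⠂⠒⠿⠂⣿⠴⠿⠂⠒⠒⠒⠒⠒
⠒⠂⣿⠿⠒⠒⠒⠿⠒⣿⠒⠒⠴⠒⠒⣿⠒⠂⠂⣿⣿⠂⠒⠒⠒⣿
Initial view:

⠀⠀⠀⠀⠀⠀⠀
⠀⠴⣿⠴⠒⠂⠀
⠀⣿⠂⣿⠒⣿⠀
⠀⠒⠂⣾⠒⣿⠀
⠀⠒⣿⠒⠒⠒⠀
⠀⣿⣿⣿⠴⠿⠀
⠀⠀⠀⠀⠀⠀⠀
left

⠀⠀⠀⠀⠀⠀⠀
⠀⠂⠴⣿⠴⠒⠂
⠀⣿⣿⠂⣿⠒⣿
⠀⣿⠒⣾⣿⠒⣿
⠀⠒⠒⣿⠒⠒⠒
⠀⠒⣿⣿⣿⠴⠿
⠀⠀⠀⠀⠀⠀⠀

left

⠀⠀⠀⠀⠀⠀⠀
⠀⠿⠂⠴⣿⠴⠒
⠀⣿⣿⣿⠂⣿⠒
⠀⠂⣿⣾⠂⣿⠒
⠀⠂⠒⠒⣿⠒⠒
⠀⠒⠒⣿⣿⣿⠴
⠀⠀⠀⠀⠀⠀⠀

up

⠀⠀⠀⠀⠀⠀⠀
⠀⠒⠂⠂⠒⠒⠀
⠀⠿⠂⠴⣿⠴⠒
⠀⣿⣿⣾⠂⣿⠒
⠀⠂⣿⠒⠂⣿⠒
⠀⠂⠒⠒⣿⠒⠒
⠀⠒⠒⣿⣿⣿⠴

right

⠀⠀⠀⠀⠀⠀⠀
⠒⠂⠂⠒⠒⠿⠀
⠿⠂⠴⣿⠴⠒⠂
⣿⣿⣿⣾⣿⠒⣿
⠂⣿⠒⠂⣿⠒⣿
⠂⠒⠒⣿⠒⠒⠒
⠒⠒⣿⣿⣿⠴⠿

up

⠿⠿⠿⠿⠿⠿⠿
⠀⠂⠒⠿⠴⠂⠀
⠒⠂⠂⠒⠒⠿⠀
⠿⠂⠴⣾⠴⠒⠂
⣿⣿⣿⠂⣿⠒⣿
⠂⣿⠒⠂⣿⠒⣿
⠂⠒⠒⣿⠒⠒⠒

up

⠿⠿⠿⠿⠿⠿⠿
⠿⠿⠿⠿⠿⠿⠿
⠀⠂⠒⠿⠴⠂⠀
⠒⠂⠂⣾⠒⠿⠀
⠿⠂⠴⣿⠴⠒⠂
⣿⣿⣿⠂⣿⠒⣿
⠂⣿⠒⠂⣿⠒⣿

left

⠿⠿⠿⠿⠿⠿⠿
⠿⠿⠿⠿⠿⠿⠿
⠀⠿⠂⠒⠿⠴⠂
⠀⠒⠂⣾⠒⠒⠿
⠀⠿⠂⠴⣿⠴⠒
⠀⣿⣿⣿⠂⣿⠒
⠀⠂⣿⠒⠂⣿⠒

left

⠿⠿⠿⠿⠿⠿⠿
⠿⠿⠿⠿⠿⠿⠿
⠀⣿⠿⠂⠒⠿⠴
⠀⠒⠒⣾⠂⠒⠒
⠀⠒⠿⠂⠴⣿⠴
⠀⠒⣿⣿⣿⠂⣿
⠀⠀⠂⣿⠒⠂⣿

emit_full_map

⣿⠿⠂⠒⠿⠴⠂⠀
⠒⠒⣾⠂⠒⠒⠿⠀
⠒⠿⠂⠴⣿⠴⠒⠂
⠒⣿⣿⣿⠂⣿⠒⣿
⠀⠂⣿⠒⠂⣿⠒⣿
⠀⠂⠒⠒⣿⠒⠒⠒
⠀⠒⠒⣿⣿⣿⠴⠿

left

⠿⠿⠿⠿⠿⠿⠿
⠿⠿⠿⠿⠿⠿⠿
⠀⠿⣿⠿⠂⠒⠿
⠀⠒⠒⣾⠂⠂⠒
⠀⣿⠒⠿⠂⠴⣿
⠀⠿⠒⣿⣿⣿⠂
⠀⠀⠀⠂⣿⠒⠂

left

⠿⠿⠿⠿⠿⠿⠿
⠿⠿⠿⠿⠿⠿⠿
⠀⠒⠿⣿⠿⠂⠒
⠀⠒⠒⣾⠒⠂⠂
⠀⠒⣿⠒⠿⠂⠴
⠀⠒⠿⠒⣿⣿⣿
⠀⠀⠀⠀⠂⣿⠒

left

⠿⠿⠿⠿⠿⠿⠿
⠿⠿⠿⠿⠿⠿⠿
⠀⠂⠒⠿⣿⠿⠂
⠀⠒⠒⣾⠒⠒⠂
⠀⠴⠒⣿⠒⠿⠂
⠀⠂⠒⠿⠒⣿⣿
⠀⠀⠀⠀⠀⠂⣿

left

⠿⠿⠿⠿⠿⠿⠿
⠿⠿⠿⠿⠿⠿⠿
⠀⠒⠂⠒⠿⣿⠿
⠀⠒⠒⣾⠒⠒⠒
⠀⠒⠴⠒⣿⠒⠿
⠀⠒⠂⠒⠿⠒⣿
⠀⠀⠀⠀⠀⠀⠂

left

⠿⠿⠿⠿⠿⠿⠿
⠿⠿⠿⠿⠿⠿⠿
⠀⠒⠒⠂⠒⠿⣿
⠀⣿⠒⣾⠒⠒⠒
⠀⠂⠒⠴⠒⣿⠒
⠀⣿⠒⠂⠒⠿⠒
⠀⠀⠀⠀⠀⠀⠀

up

⠿⠿⠿⠿⠿⠿⠿
⠿⠿⠿⠿⠿⠿⠿
⠿⠿⠿⠿⠿⠿⠿
⠀⠒⠒⣾⠒⠿⣿
⠀⣿⠒⠒⠒⠒⠒
⠀⠂⠒⠴⠒⣿⠒
⠀⣿⠒⠂⠒⠿⠒

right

⠿⠿⠿⠿⠿⠿⠿
⠿⠿⠿⠿⠿⠿⠿
⠿⠿⠿⠿⠿⠿⠿
⠒⠒⠂⣾⠿⣿⠿
⣿⠒⠒⠒⠒⠒⠒
⠂⠒⠴⠒⣿⠒⠿
⣿⠒⠂⠒⠿⠒⣿

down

⠿⠿⠿⠿⠿⠿⠿
⠿⠿⠿⠿⠿⠿⠿
⠒⠒⠂⠒⠿⣿⠿
⣿⠒⠒⣾⠒⠒⠒
⠂⠒⠴⠒⣿⠒⠿
⣿⠒⠂⠒⠿⠒⣿
⠀⠀⠀⠀⠀⠀⠂

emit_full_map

⠒⠒⠂⠒⠿⣿⠿⠂⠒⠿⠴⠂⠀
⣿⠒⠒⣾⠒⠒⠒⠂⠂⠒⠒⠿⠀
⠂⠒⠴⠒⣿⠒⠿⠂⠴⣿⠴⠒⠂
⣿⠒⠂⠒⠿⠒⣿⣿⣿⠂⣿⠒⣿
⠀⠀⠀⠀⠀⠀⠂⣿⠒⠂⣿⠒⣿
⠀⠀⠀⠀⠀⠀⠂⠒⠒⣿⠒⠒⠒
⠀⠀⠀⠀⠀⠀⠒⠒⣿⣿⣿⠴⠿

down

⠿⠿⠿⠿⠿⠿⠿
⠒⠒⠂⠒⠿⣿⠿
⣿⠒⠒⠒⠒⠒⠒
⠂⠒⠴⣾⣿⠒⠿
⣿⠒⠂⠒⠿⠒⣿
⠀⠴⠒⠴⠒⠿⠂
⠀⠀⠀⠀⠀⠀⠂

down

⠒⠒⠂⠒⠿⣿⠿
⣿⠒⠒⠒⠒⠒⠒
⠂⠒⠴⠒⣿⠒⠿
⣿⠒⠂⣾⠿⠒⣿
⠀⠴⠒⠴⠒⠿⠂
⠀⠴⠒⠒⠒⠴⠂
⠀⠀⠀⠀⠀⠀⠒

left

⠀⠒⠒⠂⠒⠿⣿
⠀⣿⠒⠒⠒⠒⠒
⠀⠂⠒⠴⠒⣿⠒
⠀⣿⠒⣾⠒⠿⠒
⠀⠴⠴⠒⠴⠒⠿
⠀⠴⠴⠒⠒⠒⠴
⠀⠀⠀⠀⠀⠀⠀

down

⠀⣿⠒⠒⠒⠒⠒
⠀⠂⠒⠴⠒⣿⠒
⠀⣿⠒⠂⠒⠿⠒
⠀⠴⠴⣾⠴⠒⠿
⠀⠴⠴⠒⠒⠒⠴
⠀⠒⠴⠒⠂⠒⠀
⠀⠀⠀⠀⠀⠀⠀

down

⠀⠂⠒⠴⠒⣿⠒
⠀⣿⠒⠂⠒⠿⠒
⠀⠴⠴⠒⠴⠒⠿
⠀⠴⠴⣾⠒⠒⠴
⠀⠒⠴⠒⠂⠒⠀
⠀⣿⠒⠿⠒⠒⠀
⠀⠀⠀⠀⠀⠀⠀

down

⠀⣿⠒⠂⠒⠿⠒
⠀⠴⠴⠒⠴⠒⠿
⠀⠴⠴⠒⠒⠒⠴
⠀⠒⠴⣾⠂⠒⠀
⠀⣿⠒⠿⠒⠒⠀
⠀⣿⠒⠒⠿⣿⠀
⠀⠀⠀⠀⠀⠀⠀

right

⣿⠒⠂⠒⠿⠒⣿
⠴⠴⠒⠴⠒⠿⠂
⠴⠴⠒⠒⠒⠴⠂
⠒⠴⠒⣾⠒⣿⠒
⣿⠒⠿⠒⠒⠴⠀
⣿⠒⠒⠿⣿⠒⠀
⠀⠀⠀⠀⠀⠀⠀

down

⠴⠴⠒⠴⠒⠿⠂
⠴⠴⠒⠒⠒⠴⠂
⠒⠴⠒⠂⠒⣿⠒
⣿⠒⠿⣾⠒⠴⠀
⣿⠒⠒⠿⣿⠒⠀
⠀⠒⠒⠂⠒⠂⠀
⠀⠀⠀⠀⠀⠀⠀

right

⠴⠒⠴⠒⠿⠂⣿
⠴⠒⠒⠒⠴⠂⠒
⠴⠒⠂⠒⣿⠒⠒
⠒⠿⠒⣾⠴⠂⠀
⠒⠒⠿⣿⠒⠂⠀
⠒⠒⠂⠒⠂⣿⠀
⠀⠀⠀⠀⠀⠀⠀

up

⠒⠂⠒⠿⠒⣿⣿
⠴⠒⠴⠒⠿⠂⣿
⠴⠒⠒⠒⠴⠂⠒
⠴⠒⠂⣾⣿⠒⠒
⠒⠿⠒⠒⠴⠂⠀
⠒⠒⠿⣿⠒⠂⠀
⠒⠒⠂⠒⠂⣿⠀

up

⠒⠴⠒⣿⠒⠿⠂
⠒⠂⠒⠿⠒⣿⣿
⠴⠒⠴⠒⠿⠂⣿
⠴⠒⠒⣾⠴⠂⠒
⠴⠒⠂⠒⣿⠒⠒
⠒⠿⠒⠒⠴⠂⠀
⠒⠒⠿⣿⠒⠂⠀

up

⠒⠒⠒⠒⠒⠒⠂
⠒⠴⠒⣿⠒⠿⠂
⠒⠂⠒⠿⠒⣿⣿
⠴⠒⠴⣾⠿⠂⣿
⠴⠒⠒⠒⠴⠂⠒
⠴⠒⠂⠒⣿⠒⠒
⠒⠿⠒⠒⠴⠂⠀

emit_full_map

⠒⠒⠂⠒⠿⣿⠿⠂⠒⠿⠴⠂⠀
⣿⠒⠒⠒⠒⠒⠒⠂⠂⠒⠒⠿⠀
⠂⠒⠴⠒⣿⠒⠿⠂⠴⣿⠴⠒⠂
⣿⠒⠂⠒⠿⠒⣿⣿⣿⠂⣿⠒⣿
⠴⠴⠒⠴⣾⠿⠂⣿⠒⠂⣿⠒⣿
⠴⠴⠒⠒⠒⠴⠂⠒⠒⣿⠒⠒⠒
⠒⠴⠒⠂⠒⣿⠒⠒⣿⣿⣿⠴⠿
⣿⠒⠿⠒⠒⠴⠂⠀⠀⠀⠀⠀⠀
⣿⠒⠒⠿⣿⠒⠂⠀⠀⠀⠀⠀⠀
⠀⠒⠒⠂⠒⠂⣿⠀⠀⠀⠀⠀⠀


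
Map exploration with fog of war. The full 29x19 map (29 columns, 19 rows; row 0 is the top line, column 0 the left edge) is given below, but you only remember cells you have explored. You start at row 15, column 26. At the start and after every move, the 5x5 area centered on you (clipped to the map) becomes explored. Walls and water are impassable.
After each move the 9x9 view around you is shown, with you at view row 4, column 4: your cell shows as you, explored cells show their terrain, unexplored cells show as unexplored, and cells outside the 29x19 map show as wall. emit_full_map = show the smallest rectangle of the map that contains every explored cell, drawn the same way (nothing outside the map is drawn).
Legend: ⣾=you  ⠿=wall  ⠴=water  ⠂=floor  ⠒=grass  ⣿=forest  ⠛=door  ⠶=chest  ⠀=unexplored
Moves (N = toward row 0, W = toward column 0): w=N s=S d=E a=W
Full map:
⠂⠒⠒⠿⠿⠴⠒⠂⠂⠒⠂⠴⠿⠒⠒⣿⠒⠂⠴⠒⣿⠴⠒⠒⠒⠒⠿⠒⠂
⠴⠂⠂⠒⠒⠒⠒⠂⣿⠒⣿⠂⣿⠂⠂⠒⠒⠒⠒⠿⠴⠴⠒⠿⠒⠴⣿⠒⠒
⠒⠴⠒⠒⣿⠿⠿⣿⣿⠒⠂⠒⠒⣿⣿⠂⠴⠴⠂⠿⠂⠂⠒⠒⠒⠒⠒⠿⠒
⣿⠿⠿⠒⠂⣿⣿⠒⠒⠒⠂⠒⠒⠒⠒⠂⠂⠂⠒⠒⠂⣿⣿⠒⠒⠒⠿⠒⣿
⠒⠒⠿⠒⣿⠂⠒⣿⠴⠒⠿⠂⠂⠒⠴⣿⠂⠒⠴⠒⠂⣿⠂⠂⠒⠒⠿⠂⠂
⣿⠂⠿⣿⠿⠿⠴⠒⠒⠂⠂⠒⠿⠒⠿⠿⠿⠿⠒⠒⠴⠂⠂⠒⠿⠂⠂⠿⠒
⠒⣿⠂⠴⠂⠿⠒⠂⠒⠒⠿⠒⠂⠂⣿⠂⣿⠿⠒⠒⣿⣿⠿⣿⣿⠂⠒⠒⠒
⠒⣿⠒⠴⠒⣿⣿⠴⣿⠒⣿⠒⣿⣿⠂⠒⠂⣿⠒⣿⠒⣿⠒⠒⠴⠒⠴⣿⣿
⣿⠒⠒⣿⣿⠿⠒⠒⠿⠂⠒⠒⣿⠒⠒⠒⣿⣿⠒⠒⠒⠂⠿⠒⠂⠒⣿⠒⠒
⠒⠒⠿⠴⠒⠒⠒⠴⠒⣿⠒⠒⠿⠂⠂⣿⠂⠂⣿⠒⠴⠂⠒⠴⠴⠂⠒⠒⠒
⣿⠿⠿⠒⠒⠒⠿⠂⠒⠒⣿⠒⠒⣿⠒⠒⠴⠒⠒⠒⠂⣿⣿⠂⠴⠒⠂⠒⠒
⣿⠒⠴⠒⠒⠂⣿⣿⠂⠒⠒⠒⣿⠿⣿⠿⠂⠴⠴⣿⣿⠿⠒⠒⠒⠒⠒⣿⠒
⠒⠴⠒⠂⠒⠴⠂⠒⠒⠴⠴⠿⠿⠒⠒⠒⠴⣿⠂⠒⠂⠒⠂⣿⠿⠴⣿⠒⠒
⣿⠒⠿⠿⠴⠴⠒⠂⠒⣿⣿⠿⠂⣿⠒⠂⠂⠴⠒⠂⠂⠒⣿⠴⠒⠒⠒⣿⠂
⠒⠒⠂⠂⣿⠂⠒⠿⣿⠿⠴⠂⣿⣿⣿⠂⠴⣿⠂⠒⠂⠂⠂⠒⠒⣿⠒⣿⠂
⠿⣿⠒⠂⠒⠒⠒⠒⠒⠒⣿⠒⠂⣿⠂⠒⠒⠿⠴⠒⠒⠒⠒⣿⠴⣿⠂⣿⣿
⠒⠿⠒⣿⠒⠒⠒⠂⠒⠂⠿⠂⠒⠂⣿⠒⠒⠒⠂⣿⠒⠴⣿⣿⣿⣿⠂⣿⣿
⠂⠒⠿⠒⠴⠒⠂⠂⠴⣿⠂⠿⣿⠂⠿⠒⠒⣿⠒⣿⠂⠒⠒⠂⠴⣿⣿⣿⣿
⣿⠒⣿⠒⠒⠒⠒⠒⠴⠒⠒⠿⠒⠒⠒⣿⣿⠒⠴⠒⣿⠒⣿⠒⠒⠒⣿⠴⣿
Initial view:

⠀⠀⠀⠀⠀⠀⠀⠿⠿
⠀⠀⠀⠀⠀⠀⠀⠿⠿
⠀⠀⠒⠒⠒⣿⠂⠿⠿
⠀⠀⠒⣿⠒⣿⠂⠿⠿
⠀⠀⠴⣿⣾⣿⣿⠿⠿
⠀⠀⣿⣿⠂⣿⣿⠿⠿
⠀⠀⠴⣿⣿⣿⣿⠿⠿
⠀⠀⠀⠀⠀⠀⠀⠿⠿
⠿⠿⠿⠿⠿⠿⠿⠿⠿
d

⠀⠀⠀⠀⠀⠀⠿⠿⠿
⠀⠀⠀⠀⠀⠀⠿⠿⠿
⠀⠒⠒⠒⣿⠂⠿⠿⠿
⠀⠒⣿⠒⣿⠂⠿⠿⠿
⠀⠴⣿⠂⣾⣿⠿⠿⠿
⠀⣿⣿⠂⣿⣿⠿⠿⠿
⠀⠴⣿⣿⣿⣿⠿⠿⠿
⠀⠀⠀⠀⠀⠀⠿⠿⠿
⠿⠿⠿⠿⠿⠿⠿⠿⠿

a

⠀⠀⠀⠀⠀⠀⠀⠿⠿
⠀⠀⠀⠀⠀⠀⠀⠿⠿
⠀⠀⠒⠒⠒⣿⠂⠿⠿
⠀⠀⠒⣿⠒⣿⠂⠿⠿
⠀⠀⠴⣿⣾⣿⣿⠿⠿
⠀⠀⣿⣿⠂⣿⣿⠿⠿
⠀⠀⠴⣿⣿⣿⣿⠿⠿
⠀⠀⠀⠀⠀⠀⠀⠿⠿
⠿⠿⠿⠿⠿⠿⠿⠿⠿

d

⠀⠀⠀⠀⠀⠀⠿⠿⠿
⠀⠀⠀⠀⠀⠀⠿⠿⠿
⠀⠒⠒⠒⣿⠂⠿⠿⠿
⠀⠒⣿⠒⣿⠂⠿⠿⠿
⠀⠴⣿⠂⣾⣿⠿⠿⠿
⠀⣿⣿⠂⣿⣿⠿⠿⠿
⠀⠴⣿⣿⣿⣿⠿⠿⠿
⠀⠀⠀⠀⠀⠀⠿⠿⠿
⠿⠿⠿⠿⠿⠿⠿⠿⠿

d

⠀⠀⠀⠀⠀⠿⠿⠿⠿
⠀⠀⠀⠀⠀⠿⠿⠿⠿
⠒⠒⠒⣿⠂⠿⠿⠿⠿
⠒⣿⠒⣿⠂⠿⠿⠿⠿
⠴⣿⠂⣿⣾⠿⠿⠿⠿
⣿⣿⠂⣿⣿⠿⠿⠿⠿
⠴⣿⣿⣿⣿⠿⠿⠿⠿
⠀⠀⠀⠀⠀⠿⠿⠿⠿
⠿⠿⠿⠿⠿⠿⠿⠿⠿

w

⠀⠀⠀⠀⠀⠿⠿⠿⠿
⠀⠀⠀⠀⠀⠿⠿⠿⠿
⠀⠀⣿⠒⠒⠿⠿⠿⠿
⠒⠒⠒⣿⠂⠿⠿⠿⠿
⠒⣿⠒⣿⣾⠿⠿⠿⠿
⠴⣿⠂⣿⣿⠿⠿⠿⠿
⣿⣿⠂⣿⣿⠿⠿⠿⠿
⠴⣿⣿⣿⣿⠿⠿⠿⠿
⠀⠀⠀⠀⠀⠿⠿⠿⠿

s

⠀⠀⠀⠀⠀⠿⠿⠿⠿
⠀⠀⣿⠒⠒⠿⠿⠿⠿
⠒⠒⠒⣿⠂⠿⠿⠿⠿
⠒⣿⠒⣿⠂⠿⠿⠿⠿
⠴⣿⠂⣿⣾⠿⠿⠿⠿
⣿⣿⠂⣿⣿⠿⠿⠿⠿
⠴⣿⣿⣿⣿⠿⠿⠿⠿
⠀⠀⠀⠀⠀⠿⠿⠿⠿
⠿⠿⠿⠿⠿⠿⠿⠿⠿

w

⠀⠀⠀⠀⠀⠿⠿⠿⠿
⠀⠀⠀⠀⠀⠿⠿⠿⠿
⠀⠀⣿⠒⠒⠿⠿⠿⠿
⠒⠒⠒⣿⠂⠿⠿⠿⠿
⠒⣿⠒⣿⣾⠿⠿⠿⠿
⠴⣿⠂⣿⣿⠿⠿⠿⠿
⣿⣿⠂⣿⣿⠿⠿⠿⠿
⠴⣿⣿⣿⣿⠿⠿⠿⠿
⠀⠀⠀⠀⠀⠿⠿⠿⠿

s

⠀⠀⠀⠀⠀⠿⠿⠿⠿
⠀⠀⣿⠒⠒⠿⠿⠿⠿
⠒⠒⠒⣿⠂⠿⠿⠿⠿
⠒⣿⠒⣿⠂⠿⠿⠿⠿
⠴⣿⠂⣿⣾⠿⠿⠿⠿
⣿⣿⠂⣿⣿⠿⠿⠿⠿
⠴⣿⣿⣿⣿⠿⠿⠿⠿
⠀⠀⠀⠀⠀⠿⠿⠿⠿
⠿⠿⠿⠿⠿⠿⠿⠿⠿


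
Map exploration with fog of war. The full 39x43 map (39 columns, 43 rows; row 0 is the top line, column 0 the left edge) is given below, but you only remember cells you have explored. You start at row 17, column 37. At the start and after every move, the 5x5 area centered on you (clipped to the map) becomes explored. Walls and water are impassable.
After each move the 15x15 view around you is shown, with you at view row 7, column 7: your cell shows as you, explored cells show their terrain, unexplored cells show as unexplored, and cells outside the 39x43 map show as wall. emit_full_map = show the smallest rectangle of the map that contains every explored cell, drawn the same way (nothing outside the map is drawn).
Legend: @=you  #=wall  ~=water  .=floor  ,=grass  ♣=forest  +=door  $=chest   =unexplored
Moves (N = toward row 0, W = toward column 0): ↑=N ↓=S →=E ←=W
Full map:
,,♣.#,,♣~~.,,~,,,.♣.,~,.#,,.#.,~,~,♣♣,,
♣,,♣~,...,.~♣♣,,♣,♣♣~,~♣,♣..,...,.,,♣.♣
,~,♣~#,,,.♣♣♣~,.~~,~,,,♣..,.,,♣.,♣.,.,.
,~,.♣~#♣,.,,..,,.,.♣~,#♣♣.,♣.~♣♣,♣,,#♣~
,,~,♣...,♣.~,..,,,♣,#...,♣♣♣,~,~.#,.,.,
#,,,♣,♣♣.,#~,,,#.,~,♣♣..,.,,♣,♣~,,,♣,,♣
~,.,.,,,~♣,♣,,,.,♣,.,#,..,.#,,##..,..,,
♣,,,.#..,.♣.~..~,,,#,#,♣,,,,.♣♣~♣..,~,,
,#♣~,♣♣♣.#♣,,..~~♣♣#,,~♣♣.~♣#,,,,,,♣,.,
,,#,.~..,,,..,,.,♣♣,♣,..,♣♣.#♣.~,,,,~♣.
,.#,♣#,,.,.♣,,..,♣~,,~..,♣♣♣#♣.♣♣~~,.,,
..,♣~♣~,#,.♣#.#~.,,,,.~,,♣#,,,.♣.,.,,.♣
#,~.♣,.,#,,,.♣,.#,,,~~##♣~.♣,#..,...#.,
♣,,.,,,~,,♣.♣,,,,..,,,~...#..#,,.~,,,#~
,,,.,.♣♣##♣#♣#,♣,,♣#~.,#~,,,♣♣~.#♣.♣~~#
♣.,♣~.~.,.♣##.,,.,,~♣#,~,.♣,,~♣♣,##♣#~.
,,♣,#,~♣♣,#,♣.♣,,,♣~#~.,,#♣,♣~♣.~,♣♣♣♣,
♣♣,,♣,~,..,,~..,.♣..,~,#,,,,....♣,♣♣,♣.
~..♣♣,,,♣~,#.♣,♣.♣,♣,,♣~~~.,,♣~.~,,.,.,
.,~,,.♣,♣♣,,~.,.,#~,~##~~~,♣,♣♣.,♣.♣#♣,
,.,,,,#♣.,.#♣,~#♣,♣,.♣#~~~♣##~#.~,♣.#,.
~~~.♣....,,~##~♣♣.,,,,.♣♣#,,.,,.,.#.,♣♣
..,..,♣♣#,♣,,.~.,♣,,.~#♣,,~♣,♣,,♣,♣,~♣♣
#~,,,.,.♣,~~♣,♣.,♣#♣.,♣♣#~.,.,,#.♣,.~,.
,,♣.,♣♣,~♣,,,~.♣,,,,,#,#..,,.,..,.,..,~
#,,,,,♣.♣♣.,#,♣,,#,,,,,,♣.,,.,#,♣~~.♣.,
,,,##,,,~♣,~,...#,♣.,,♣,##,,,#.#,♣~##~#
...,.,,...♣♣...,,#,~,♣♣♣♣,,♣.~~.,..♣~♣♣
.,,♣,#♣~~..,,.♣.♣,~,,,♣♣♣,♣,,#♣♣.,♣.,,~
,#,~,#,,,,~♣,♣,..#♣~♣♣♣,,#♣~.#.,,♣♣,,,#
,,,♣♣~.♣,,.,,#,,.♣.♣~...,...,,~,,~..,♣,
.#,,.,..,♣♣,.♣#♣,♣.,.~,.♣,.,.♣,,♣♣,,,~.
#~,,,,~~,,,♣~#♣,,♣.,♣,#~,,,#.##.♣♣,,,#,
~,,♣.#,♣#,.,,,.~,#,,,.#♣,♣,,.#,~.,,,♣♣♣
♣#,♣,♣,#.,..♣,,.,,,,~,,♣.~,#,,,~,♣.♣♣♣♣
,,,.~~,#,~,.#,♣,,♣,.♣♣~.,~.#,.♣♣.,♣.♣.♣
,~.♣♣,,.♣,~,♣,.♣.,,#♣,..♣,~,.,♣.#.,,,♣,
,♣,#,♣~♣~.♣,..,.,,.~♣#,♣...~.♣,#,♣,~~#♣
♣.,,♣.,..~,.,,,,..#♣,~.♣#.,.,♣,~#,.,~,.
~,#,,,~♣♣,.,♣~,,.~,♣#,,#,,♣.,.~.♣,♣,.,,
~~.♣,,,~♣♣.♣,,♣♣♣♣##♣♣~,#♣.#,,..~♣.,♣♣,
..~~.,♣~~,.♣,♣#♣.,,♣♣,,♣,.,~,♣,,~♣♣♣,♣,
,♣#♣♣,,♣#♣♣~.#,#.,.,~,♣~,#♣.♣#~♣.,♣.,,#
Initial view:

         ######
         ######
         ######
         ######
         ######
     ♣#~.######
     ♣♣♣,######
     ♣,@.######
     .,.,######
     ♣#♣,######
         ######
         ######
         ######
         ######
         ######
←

          #####
          #####
          #####
          #####
          #####
     #♣#~.#####
     ♣♣♣♣,#####
     ♣♣@♣.#####
     ,.,.,#####
     .♣#♣,#####
          #####
          #####
          #####
          #####
          #####

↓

          #####
          #####
          #####
          #####
     #♣#~.#####
     ♣♣♣♣,#####
     ♣♣,♣.#####
     ,.@.,#####
     .♣#♣,#####
     ♣.#,.#####
          #####
          #####
          #####
          #####
          #####

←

           ####
           ####
           ####
           ####
      #♣#~.####
     ,♣♣♣♣,####
     ,♣♣,♣.####
     ,,@,.,####
     ♣.♣#♣,####
     ,♣.#,.####
           ####
           ####
           ####
           ####
           ####

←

            ###
            ###
            ###
            ###
       #♣#~.###
     ~,♣♣♣♣,###
     ♣,♣♣,♣.###
     ~,@.,.,###
     ,♣.♣#♣,###
     ~,♣.#,.###
            ###
            ###
            ###
            ###
            ###

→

           ####
           ####
           ####
           ####
      #♣#~.####
    ~,♣♣♣♣,####
    ♣,♣♣,♣.####
    ~,,@,.,####
    ,♣.♣#♣,####
    ~,♣.#,.####
           ####
           ####
           ####
           ####
           ####

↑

           ####
           ####
           ####
           ####
           ####
     ##♣#~.####
    ~,♣♣♣♣,####
    ♣,♣@,♣.####
    ~,,.,.,####
    ,♣.♣#♣,####
    ~,♣.#,.####
           ####
           ####
           ####
           ####

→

          #####
          #####
          #####
          #####
          #####
    ##♣#~.#####
   ~,♣♣♣♣,#####
   ♣,♣♣@♣.#####
   ~,,.,.,#####
   ,♣.♣#♣,#####
   ~,♣.#,.#####
          #####
          #####
          #####
          #####

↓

          #####
          #####
          #####
          #####
    ##♣#~.#####
   ~,♣♣♣♣,#####
   ♣,♣♣,♣.#####
   ~,,.@.,#####
   ,♣.♣#♣,#####
   ~,♣.#,.#####
          #####
          #####
          #####
          #####
          #####

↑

          #####
          #####
          #####
          #####
          #####
    ##♣#~.#####
   ~,♣♣♣♣,#####
   ♣,♣♣@♣.#####
   ~,,.,.,#####
   ,♣.♣#♣,#####
   ~,♣.#,.#####
          #####
          #####
          #####
          #####

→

         ######
         ######
         ######
         ######
         ######
   ##♣#~.######
  ~,♣♣♣♣,######
  ♣,♣♣,@.######
  ~,,.,.,######
  ,♣.♣#♣,######
  ~,♣.#,.######
         ######
         ######
         ######
         ######


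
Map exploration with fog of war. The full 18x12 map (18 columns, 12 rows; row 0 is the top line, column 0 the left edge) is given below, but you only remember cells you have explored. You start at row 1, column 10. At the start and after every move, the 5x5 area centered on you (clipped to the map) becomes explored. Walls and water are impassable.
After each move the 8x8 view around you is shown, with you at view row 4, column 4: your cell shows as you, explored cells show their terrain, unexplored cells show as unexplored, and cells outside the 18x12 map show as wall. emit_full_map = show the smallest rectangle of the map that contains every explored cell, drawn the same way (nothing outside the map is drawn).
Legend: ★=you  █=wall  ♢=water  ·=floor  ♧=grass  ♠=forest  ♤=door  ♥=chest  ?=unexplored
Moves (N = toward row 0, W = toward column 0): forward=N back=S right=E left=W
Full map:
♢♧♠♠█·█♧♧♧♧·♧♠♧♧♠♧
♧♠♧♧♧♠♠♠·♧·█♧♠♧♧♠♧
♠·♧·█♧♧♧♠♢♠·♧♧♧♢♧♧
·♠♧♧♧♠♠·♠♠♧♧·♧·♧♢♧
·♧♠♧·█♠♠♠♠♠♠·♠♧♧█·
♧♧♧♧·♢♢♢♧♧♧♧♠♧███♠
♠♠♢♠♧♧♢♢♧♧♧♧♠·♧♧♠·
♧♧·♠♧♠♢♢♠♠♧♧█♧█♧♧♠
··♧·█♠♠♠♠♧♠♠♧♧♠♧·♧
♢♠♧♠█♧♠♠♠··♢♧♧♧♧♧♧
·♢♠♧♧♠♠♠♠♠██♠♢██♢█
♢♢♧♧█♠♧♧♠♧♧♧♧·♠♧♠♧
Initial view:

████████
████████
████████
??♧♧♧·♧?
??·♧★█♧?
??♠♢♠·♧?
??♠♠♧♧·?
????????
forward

████████
████████
████████
████████
??♧♧★·♧?
??·♧·█♧?
??♠♢♠·♧?
??♠♠♧♧·?

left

████████
████████
████████
████████
??♧♧★♧·♧
??♠·♧·█♧
??♧♠♢♠·♧
???♠♠♧♧·

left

████████
████████
████████
████████
??█♧★♧♧·
??♠♠·♧·█
??♧♧♠♢♠·
????♠♠♧♧

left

████████
████████
████████
████████
??·█★♧♧♧
??♠♠♠·♧·
??♧♧♧♠♢♠
?????♠♠♧

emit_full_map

·█★♧♧♧·♧
♠♠♠·♧·█♧
♧♧♧♠♢♠·♧
???♠♠♧♧·

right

████████
████████
████████
████████
?·█♧★♧♧·
?♠♠♠·♧·█
?♧♧♧♠♢♠·
????♠♠♧♧

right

████████
████████
████████
████████
·█♧♧★♧·♧
♠♠♠·♧·█♧
♧♧♧♠♢♠·♧
???♠♠♧♧·

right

████████
████████
████████
████████
█♧♧♧★·♧?
♠♠·♧·█♧?
♧♧♠♢♠·♧?
??♠♠♧♧·?

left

████████
████████
████████
████████
·█♧♧★♧·♧
♠♠♠·♧·█♧
♧♧♧♠♢♠·♧
???♠♠♧♧·

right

████████
████████
████████
████████
█♧♧♧★·♧?
♠♠·♧·█♧?
♧♧♠♢♠·♧?
??♠♠♧♧·?

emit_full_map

·█♧♧♧★·♧
♠♠♠·♧·█♧
♧♧♧♠♢♠·♧
???♠♠♧♧·


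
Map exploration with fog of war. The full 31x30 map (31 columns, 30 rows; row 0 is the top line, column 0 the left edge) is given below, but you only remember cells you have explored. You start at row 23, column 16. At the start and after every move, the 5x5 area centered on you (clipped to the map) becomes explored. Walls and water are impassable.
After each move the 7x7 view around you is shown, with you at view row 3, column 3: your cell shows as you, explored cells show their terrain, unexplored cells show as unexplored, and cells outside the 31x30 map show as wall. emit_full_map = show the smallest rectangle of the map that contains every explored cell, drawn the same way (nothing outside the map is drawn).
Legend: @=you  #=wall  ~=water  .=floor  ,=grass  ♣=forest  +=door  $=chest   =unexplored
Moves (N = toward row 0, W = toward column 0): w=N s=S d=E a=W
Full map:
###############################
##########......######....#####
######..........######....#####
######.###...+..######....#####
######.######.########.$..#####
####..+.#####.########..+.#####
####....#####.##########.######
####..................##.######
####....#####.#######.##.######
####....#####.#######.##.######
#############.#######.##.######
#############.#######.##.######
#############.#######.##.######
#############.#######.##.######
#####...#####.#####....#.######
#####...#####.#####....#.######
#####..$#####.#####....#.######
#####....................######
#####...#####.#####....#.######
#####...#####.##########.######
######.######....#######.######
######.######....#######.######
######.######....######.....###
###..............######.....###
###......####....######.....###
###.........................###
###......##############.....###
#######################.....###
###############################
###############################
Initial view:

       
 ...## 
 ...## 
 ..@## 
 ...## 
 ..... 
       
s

 ...## 
 ...## 
 ...## 
 ..@## 
 ..... 
 ##### 
       

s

 ...## 
 ...## 
 ...## 
 ..@.. 
 ##### 
 ##### 
       

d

...##  
...### 
...### 
...@.. 
###### 
###### 
       

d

..##   
..#### 
..#### 
...@.. 
###### 
###### 
       

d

.##    
.##### 
.##### 
...@.. 
###### 
###### 
       

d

##     
###### 
###### 
...@.. 
###### 
###### 
       

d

#      
#####. 
#####. 
...@.. 
#####. 
#####. 
       

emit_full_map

...##     
...##     
...######.
...######.
.......@..
#########.
#########.

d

       
####.. 
####.. 
...@.. 
####.. 
####.. 
       

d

       
###... 
###... 
...@.. 
###... 
###... 
       

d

       
##.... 
##.... 
...@.. 
##.... 
##.... 
       

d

       
#..... 
#..... 
...@.. 
#..... 
#..... 
       

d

       
.....# 
.....# 
...@.# 
.....# 
.....# 
       

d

       
....## 
....## 
...@## 
....## 
....## 
       

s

....## 
....## 
....## 
...@## 
....## 
 ##### 
       

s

....## 
....## 
....## 
...@## 
 ##### 
 ##### 
#######

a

.....##
.....##
.....##
...@.##
 ######
 ######
#######

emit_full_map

...##           
...##           
...######.....##
...######.....##
..............##
#########.....##
#########...@.##
          ######
          ######

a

#.....#
......#
#.....#
#..@..#
 ######
 ######
#######

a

##.....
.......
##.....
##.@...
 ######
 ######
#######

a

###....
.......
###....
###@...
 ######
 ######
#######

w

###....
###....
.......
###@...
###....
 ######
 ######

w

       
###....
###....
...@...
###....
###....
 ######

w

       
 ##... 
###....
###@...
.......
###....
###....

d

       
##.... 
##.....
##.@...
.......
##.....
##.....

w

       
 ##.## 
##.... 
##.@...
##.....
.......
##.....

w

       
 ##.## 
 ##.## 
##.@.. 
##.....
##.....
.......

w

       
 ##.## 
 ##.## 
 ##@## 
##.... 
##.....
##.....

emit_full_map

        ##.##   
        ##.##   
...##   ##@##   
...##  ##....   
...######.....##
...######.....##
..............##
#########.....##
#########.....##
       #########
       #########

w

       
 .#.## 
 ##.## 
 ##@## 
 ##.## 
##.... 
##.....

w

       
 ...## 
 .#.## 
 ##@## 
 ##.## 
 ##.## 
##.... 

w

       
 .#.## 
 ...## 
 .#@## 
 ##.## 
 ##.## 
 ##.## 

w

       
 .#.## 
 .#.## 
 ..@## 
 .#.## 
 ##.## 
 ##.## 

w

       
 .#.## 
 .#.## 
 .#@## 
 ...## 
 .#.## 
 ##.## 

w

       
 ##.## 
 .#.## 
 .#@## 
 .#.## 
 ...## 
 .#.## 

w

       
 ##.## 
 ##.## 
 .#@## 
 .#.## 
 .#.## 
 ...## 

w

       
 ##.## 
 ##.## 
 ##@## 
 .#.## 
 .#.## 
 .#.## 

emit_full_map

        ##.##   
        ##.##   
        ##@##   
        .#.##   
        .#.##   
        .#.##   
        ...##   
        .#.##   
        ##.##   
        ##.##   
...##   ##.##   
...##  ##....   
...######.....##
...######.....##
..............##
#########.....##
#########.....##
       #########
       #########


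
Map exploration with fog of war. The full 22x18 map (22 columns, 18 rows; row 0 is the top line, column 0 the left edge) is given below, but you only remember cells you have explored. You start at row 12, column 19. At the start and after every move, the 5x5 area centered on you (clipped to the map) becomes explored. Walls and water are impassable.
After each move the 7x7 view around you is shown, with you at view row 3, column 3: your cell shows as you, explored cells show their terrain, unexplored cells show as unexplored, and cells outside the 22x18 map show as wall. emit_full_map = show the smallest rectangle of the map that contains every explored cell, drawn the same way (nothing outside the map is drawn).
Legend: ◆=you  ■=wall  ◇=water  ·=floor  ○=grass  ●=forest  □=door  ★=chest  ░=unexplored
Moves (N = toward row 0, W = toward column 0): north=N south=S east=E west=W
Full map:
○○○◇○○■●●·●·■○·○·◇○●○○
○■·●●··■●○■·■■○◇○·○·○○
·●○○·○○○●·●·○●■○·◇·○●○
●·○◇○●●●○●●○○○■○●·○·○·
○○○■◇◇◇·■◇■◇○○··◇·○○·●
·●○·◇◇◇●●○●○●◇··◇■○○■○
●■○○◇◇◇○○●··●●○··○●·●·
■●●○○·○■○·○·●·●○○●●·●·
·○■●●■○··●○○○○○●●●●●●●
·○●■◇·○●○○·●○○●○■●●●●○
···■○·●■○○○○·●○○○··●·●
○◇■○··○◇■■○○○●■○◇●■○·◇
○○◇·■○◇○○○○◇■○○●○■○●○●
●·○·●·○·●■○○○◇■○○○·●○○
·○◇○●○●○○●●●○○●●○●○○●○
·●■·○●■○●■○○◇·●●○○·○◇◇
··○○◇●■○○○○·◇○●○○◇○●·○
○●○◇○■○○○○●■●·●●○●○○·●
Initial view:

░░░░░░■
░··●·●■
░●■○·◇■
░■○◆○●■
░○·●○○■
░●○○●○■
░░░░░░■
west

░░░░░░░
░○··●·●
░◇●■○·◇
░○■◆●○●
░○○·●○○
░○●○○●○
░░░░░░░

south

░○··●·●
░◇●■○·◇
░○■○●○●
░○○◆●○○
░○●○○●○
░○○·○◇░
░░░░░░░

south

░◇●■○·◇
░○■○●○●
░○○·●○○
░○●◆○●○
░○○·○◇░
░○◇○●·░
░░░░░░░

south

░○■○●○●
░○○·●○○
░○●○○●○
░○○◆○◇░
░○◇○●·░
░○●○○·░
■■■■■■■

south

░○○·●○○
░○●○○●○
░○○·○◇░
░○◇◆●·░
░○●○○·░
■■■■■■■
■■■■■■■

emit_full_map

○··●·●
◇●■○·◇
○■○●○●
○○·●○○
○●○○●○
○○·○◇░
○◇◆●·░
○●○○·░

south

░○●○○●○
░○○·○◇░
░○◇○●·░
░○●◆○·░
■■■■■■■
■■■■■■■
■■■■■■■

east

○●○○●○■
○○·○◇◇■
○◇○●·○■
○●○◆·●■
■■■■■■■
■■■■■■■
■■■■■■■

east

●○○●○■■
○·○◇◇■■
◇○●·○■■
●○○◆●■■
■■■■■■■
■■■■■■■
■■■■■■■

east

○○●○■■■
·○◇◇■■■
○●·○■■■
○○·◆■■■
■■■■■■■
■■■■■■■
■■■■■■■

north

·●○○■■■
○○●○■■■
·○◇◇■■■
○●·◆■■■
○○·●■■■
■■■■■■■
■■■■■■■

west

○·●○○■■
●○○●○■■
○·○◇◇■■
◇○●◆○■■
●○○·●■■
■■■■■■■
■■■■■■■

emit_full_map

○··●·●
◇●■○·◇
○■○●○●
○○·●○○
○●○○●○
○○·○◇◇
○◇○●◆○
○●○○·●

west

○○·●○○■
○●○○●○■
○○·○◇◇■
○◇○◆·○■
○●○○·●■
■■■■■■■
■■■■■■■

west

░○○·●○○
░○●○○●○
░○○·○◇◇
░○◇◆●·○
░○●○○·●
■■■■■■■
■■■■■■■

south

░○●○○●○
░○○·○◇◇
░○◇○●·○
░○●◆○·●
■■■■■■■
■■■■■■■
■■■■■■■

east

○●○○●○■
○○·○◇◇■
○◇○●·○■
○●○◆·●■
■■■■■■■
■■■■■■■
■■■■■■■

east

●○○●○■■
○·○◇◇■■
◇○●·○■■
●○○◆●■■
■■■■■■■
■■■■■■■
■■■■■■■

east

○○●○■■■
·○◇◇■■■
○●·○■■■
○○·◆■■■
■■■■■■■
■■■■■■■
■■■■■■■

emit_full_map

○··●·●
◇●■○·◇
○■○●○●
○○·●○○
○●○○●○
○○·○◇◇
○◇○●·○
○●○○·◆

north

·●○○■■■
○○●○■■■
·○◇◇■■■
○●·◆■■■
○○·●■■■
■■■■■■■
■■■■■■■


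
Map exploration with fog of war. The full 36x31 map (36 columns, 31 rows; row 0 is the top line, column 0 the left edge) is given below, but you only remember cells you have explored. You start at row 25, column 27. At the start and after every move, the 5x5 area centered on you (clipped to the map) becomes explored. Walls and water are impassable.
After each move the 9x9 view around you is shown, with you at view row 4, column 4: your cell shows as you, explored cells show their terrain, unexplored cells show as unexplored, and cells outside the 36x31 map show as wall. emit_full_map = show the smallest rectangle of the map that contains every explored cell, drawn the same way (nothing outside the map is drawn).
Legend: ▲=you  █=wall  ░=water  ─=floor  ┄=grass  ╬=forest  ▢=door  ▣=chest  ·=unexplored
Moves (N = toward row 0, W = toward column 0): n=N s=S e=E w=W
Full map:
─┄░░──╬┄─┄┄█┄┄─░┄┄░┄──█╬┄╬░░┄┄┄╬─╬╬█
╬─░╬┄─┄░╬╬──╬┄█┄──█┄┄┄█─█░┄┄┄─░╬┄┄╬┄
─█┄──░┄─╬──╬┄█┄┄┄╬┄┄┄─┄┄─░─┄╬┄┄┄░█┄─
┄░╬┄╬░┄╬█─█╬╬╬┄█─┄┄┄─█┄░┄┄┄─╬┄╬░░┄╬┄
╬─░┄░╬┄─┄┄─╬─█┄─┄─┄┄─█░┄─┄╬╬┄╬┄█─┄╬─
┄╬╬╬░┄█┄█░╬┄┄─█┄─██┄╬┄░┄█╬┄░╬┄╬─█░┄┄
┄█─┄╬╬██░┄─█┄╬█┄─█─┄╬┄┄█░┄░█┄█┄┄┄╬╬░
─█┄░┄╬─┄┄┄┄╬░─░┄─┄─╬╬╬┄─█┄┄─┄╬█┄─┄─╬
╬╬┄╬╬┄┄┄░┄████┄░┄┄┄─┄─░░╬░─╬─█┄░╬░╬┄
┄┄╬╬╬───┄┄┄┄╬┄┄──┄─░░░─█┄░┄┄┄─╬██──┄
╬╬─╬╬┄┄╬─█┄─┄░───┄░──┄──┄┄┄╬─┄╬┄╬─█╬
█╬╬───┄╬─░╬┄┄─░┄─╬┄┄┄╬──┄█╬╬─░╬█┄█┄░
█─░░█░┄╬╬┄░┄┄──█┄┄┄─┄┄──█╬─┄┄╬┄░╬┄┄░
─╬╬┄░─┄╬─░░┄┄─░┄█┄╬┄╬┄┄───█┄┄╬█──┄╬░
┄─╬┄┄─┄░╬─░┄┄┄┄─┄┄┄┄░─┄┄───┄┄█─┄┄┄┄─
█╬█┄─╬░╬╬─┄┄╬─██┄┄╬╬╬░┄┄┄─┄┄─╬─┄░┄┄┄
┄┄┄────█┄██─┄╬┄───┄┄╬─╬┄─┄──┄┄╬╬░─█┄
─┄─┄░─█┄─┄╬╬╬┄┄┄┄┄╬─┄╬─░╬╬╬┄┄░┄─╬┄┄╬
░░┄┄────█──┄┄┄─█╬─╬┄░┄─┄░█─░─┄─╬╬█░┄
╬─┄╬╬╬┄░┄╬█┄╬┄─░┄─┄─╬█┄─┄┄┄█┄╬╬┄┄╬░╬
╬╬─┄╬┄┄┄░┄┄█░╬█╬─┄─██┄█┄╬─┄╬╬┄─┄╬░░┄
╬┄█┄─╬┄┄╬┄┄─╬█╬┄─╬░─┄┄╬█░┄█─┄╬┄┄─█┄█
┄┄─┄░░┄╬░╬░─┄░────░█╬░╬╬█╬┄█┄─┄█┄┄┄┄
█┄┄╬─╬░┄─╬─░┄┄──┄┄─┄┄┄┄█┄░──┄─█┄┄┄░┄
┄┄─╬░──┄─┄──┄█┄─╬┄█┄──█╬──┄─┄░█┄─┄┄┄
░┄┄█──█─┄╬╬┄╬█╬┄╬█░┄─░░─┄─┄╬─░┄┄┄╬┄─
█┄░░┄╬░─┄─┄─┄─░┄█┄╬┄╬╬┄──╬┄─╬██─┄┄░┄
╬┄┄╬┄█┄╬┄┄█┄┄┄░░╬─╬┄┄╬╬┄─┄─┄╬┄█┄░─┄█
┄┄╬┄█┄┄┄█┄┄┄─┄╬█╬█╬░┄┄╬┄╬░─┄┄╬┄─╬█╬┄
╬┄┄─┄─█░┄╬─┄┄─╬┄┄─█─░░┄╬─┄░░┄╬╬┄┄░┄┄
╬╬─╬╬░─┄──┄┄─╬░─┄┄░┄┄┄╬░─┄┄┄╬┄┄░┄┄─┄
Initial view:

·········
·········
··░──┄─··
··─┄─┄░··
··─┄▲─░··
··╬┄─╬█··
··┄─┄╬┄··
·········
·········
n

·········
·········
··╬┄█┄─··
··░──┄─··
··─┄▲┄░··
··─┄╬─░··
··╬┄─╬█··
··┄─┄╬┄··
·········

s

·········
··╬┄█┄─··
··░──┄─··
··─┄─┄░··
··─┄▲─░··
··╬┄─╬█··
··┄─┄╬┄··
·········
·········

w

·········
···╬┄█┄─·
··┄░──┄─·
··──┄─┄░·
··┄─▲╬─░·
··─╬┄─╬█·
··─┄─┄╬┄·
·········
·········

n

·········
·········
··█╬┄█┄─·
··┄░──┄─·
··──▲─┄░·
··┄─┄╬─░·
··─╬┄─╬█·
··─┄─┄╬┄·
·········

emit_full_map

█╬┄█┄─
┄░──┄─
──▲─┄░
┄─┄╬─░
─╬┄─╬█
─┄─┄╬┄

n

·········
·········
··░┄█─┄··
··█╬┄█┄─·
··┄░▲─┄─·
··──┄─┄░·
··┄─┄╬─░·
··─╬┄─╬█·
··─┄─┄╬┄·

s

·········
··░┄█─┄··
··█╬┄█┄─·
··┄░──┄─·
··──▲─┄░·
··┄─┄╬─░·
··─╬┄─╬█·
··─┄─┄╬┄·
·········

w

·········
···░┄█─┄·
··╬█╬┄█┄─
··█┄░──┄─
··╬─▲┄─┄░
··─┄─┄╬─░
··──╬┄─╬█
···─┄─┄╬┄
·········

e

·········
··░┄█─┄··
·╬█╬┄█┄─·
·█┄░──┄─·
·╬──▲─┄░·
·─┄─┄╬─░·
·──╬┄─╬█·
··─┄─┄╬┄·
·········

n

·········
·········
··░┄█─┄··
·╬█╬┄█┄─·
·█┄░▲─┄─·
·╬──┄─┄░·
·─┄─┄╬─░·
·──╬┄─╬█·
··─┄─┄╬┄·

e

·········
·········
·░┄█─┄╬··
╬█╬┄█┄─··
█┄░─▲┄─··
╬──┄─┄░··
─┄─┄╬─░··
──╬┄─╬█··
·─┄─┄╬┄··

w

·········
·········
··░┄█─┄╬·
·╬█╬┄█┄─·
·█┄░▲─┄─·
·╬──┄─┄░·
·─┄─┄╬─░·
·──╬┄─╬█·
··─┄─┄╬┄·

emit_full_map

·░┄█─┄╬
╬█╬┄█┄─
█┄░▲─┄─
╬──┄─┄░
─┄─┄╬─░
──╬┄─╬█
·─┄─┄╬┄

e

·········
·········
·░┄█─┄╬··
╬█╬┄█┄─··
█┄░─▲┄─··
╬──┄─┄░··
─┄─┄╬─░··
──╬┄─╬█··
·─┄─┄╬┄··

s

·········
·░┄█─┄╬··
╬█╬┄█┄─··
█┄░──┄─··
╬──┄▲┄░··
─┄─┄╬─░··
──╬┄─╬█··
·─┄─┄╬┄··
·········

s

·░┄█─┄╬··
╬█╬┄█┄─··
█┄░──┄─··
╬──┄─┄░··
─┄─┄▲─░··
──╬┄─╬█··
·─┄─┄╬┄··
·········
·········

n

·········
·░┄█─┄╬··
╬█╬┄█┄─··
█┄░──┄─··
╬──┄▲┄░··
─┄─┄╬─░··
──╬┄─╬█··
·─┄─┄╬┄··
·········

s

·░┄█─┄╬··
╬█╬┄█┄─··
█┄░──┄─··
╬──┄─┄░··
─┄─┄▲─░··
──╬┄─╬█··
·─┄─┄╬┄··
·········
·········

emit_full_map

·░┄█─┄╬
╬█╬┄█┄─
█┄░──┄─
╬──┄─┄░
─┄─┄▲─░
──╬┄─╬█
·─┄─┄╬┄
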